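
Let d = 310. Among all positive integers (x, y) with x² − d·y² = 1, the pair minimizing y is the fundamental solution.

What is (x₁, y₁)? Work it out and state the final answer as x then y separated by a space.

848719 48204

d=310: √d = [17; 1,1,1,1,5,…,1,1,34] (ℓ=16, even), read p_15/q_15
i=0: a=17 ⇒ p=17, q=1
…
i=2: a=1 ⇒ p=35, q=2
i=3: a=1 ⇒ p=53, q=3
…
i=5: a=5 ⇒ p=493, q=28
i=6: a=3 ⇒ p=1567, q=89
i=7: a=1 ⇒ p=2060, q=117
…
i=11: a=5 ⇒ p=152387, q=8655
i=12: a=1 ⇒ p=181315, q=10298
…
i=14: a=1 ⇒ p=515017, q=29251
i=15: a=1 ⇒ p=848719, q=48204
fundamental: x₁=848719, y₁=48204  (since 720323940961 − 310·2323625616 = 1)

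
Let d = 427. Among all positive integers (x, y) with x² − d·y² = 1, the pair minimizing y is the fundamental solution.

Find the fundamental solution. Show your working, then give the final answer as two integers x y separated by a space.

[20; 1,1,1,40] for √427; ℓ=4 ⇒ convergent index 3
step 0: (20, 1)  from 20·(1,0) + (0,1)
…
step 2: (41, 2)  from 1·(21,1) + (20,1)
step 3: (62, 3)  from 1·(41,2) + (21,1)
(x₁, y₁) = (62, 3);  62² − 427·3² = 1 ✓

62 3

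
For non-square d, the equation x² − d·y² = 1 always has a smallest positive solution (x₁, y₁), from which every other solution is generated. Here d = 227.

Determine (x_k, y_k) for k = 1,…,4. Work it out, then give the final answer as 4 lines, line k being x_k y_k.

226 15
102151 6780
46172026 3064545
20869653601 1385167560

√227 = [15; 15,30, …], period ℓ=2 (even) → k=1
k=0  a_k=15  p_k/q_k = 15/1
k=1  a_k=15  p_k/q_k = 226/15
→ (226, 15).  Check: 226²=51076, 227·15²=51075, difference 1.
k=2:  x_2 = 226·226+227·15·15 = 102151,  y_2 = 226·15+15·226 = 6780
k=3:  x_3 = 226·102151+227·15·6780 = 46172026,  y_3 = 226·6780+15·102151 = 3064545
k=4:  x_4 = 226·46172026+227·15·3064545 = 20869653601,  y_4 = 226·3064545+15·46172026 = 1385167560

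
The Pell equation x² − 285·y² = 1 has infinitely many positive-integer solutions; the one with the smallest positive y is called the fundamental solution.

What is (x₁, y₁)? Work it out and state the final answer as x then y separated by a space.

2431 144

√285 = [16; 1,7,2,7,1,32, …], period ℓ=6 (even) → k=5
i=0: a=16 ⇒ p=16, q=1
i=1: a=1 ⇒ p=17, q=1
i=2: a=7 ⇒ p=135, q=8
…
i=4: a=7 ⇒ p=2144, q=127
i=5: a=1 ⇒ p=2431, q=144
→ (2431, 144).  Check: 2431²=5909761, 285·144²=5909760, difference 1.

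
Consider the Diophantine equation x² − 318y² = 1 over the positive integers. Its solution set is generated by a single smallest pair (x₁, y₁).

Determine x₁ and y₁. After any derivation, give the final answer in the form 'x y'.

[17; 1,4,1,34] for √318; ℓ=4 ⇒ convergent index 3
i=0: a=17 ⇒ p=17, q=1
…
i=2: a=4 ⇒ p=89, q=5
i=3: a=1 ⇒ p=107, q=6
(x₁, y₁) = (107, 6);  107² − 318·6² = 1 ✓

107 6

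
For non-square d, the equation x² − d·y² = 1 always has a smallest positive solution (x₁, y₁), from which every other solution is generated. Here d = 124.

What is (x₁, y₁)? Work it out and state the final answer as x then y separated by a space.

[11; 7,2,1,1,1,…,2,7,22] for √124; ℓ=16 ⇒ convergent index 15
a_0=11:  p_0=11·1+0=11,  q_0=11·0+1=1
…
a_2=2:  p_2=2·78+11=167,  q_2=2·7+1=15
a_3=1:  p_3=1·167+78=245,  q_3=1·15+7=22
…
a_5=1:  p_5=1·412+245=657,  q_5=1·37+22=59
a_6=3:  p_6=3·657+412=2383,  q_6=3·59+37=214
a_7=1:  p_7=1·2383+657=3040,  q_7=1·214+59=273
…
a_12=1:  p_12=1·84875+67292=152167,  q_12=1·7622+6043=13665
a_13=1:  p_13=1·152167+84875=237042,  q_13=1·13665+7622=21287
a_14=2:  p_14=2·237042+152167=626251,  q_14=2·21287+13665=56239
a_15=7:  p_15=7·626251+237042=4620799,  q_15=7·56239+21287=414960
(x₁, y₁) = (4620799, 414960);  4620799² − 124·414960² = 1 ✓

4620799 414960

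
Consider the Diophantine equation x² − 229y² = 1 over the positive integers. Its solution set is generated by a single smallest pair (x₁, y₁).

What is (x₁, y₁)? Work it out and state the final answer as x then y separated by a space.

[15; 7,1,1,7,30] for √229; ℓ=5 ⇒ convergent index 9
i=0: a=15 ⇒ p=15, q=1
i=1: a=7 ⇒ p=106, q=7
i=2: a=1 ⇒ p=121, q=8
i=3: a=1 ⇒ p=227, q=15
i=4: a=7 ⇒ p=1710, q=113
…
i=6: a=7 ⇒ p=362399, q=23948
i=7: a=1 ⇒ p=413926, q=27353
i=8: a=1 ⇒ p=776325, q=51301
i=9: a=7 ⇒ p=5848201, q=386460
fundamental: x₁=5848201, y₁=386460  (since 34201454936401 − 229·149351331600 = 1)

5848201 386460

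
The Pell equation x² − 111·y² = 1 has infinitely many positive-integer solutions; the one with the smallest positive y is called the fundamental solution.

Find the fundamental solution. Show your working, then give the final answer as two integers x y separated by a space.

295 28

√111 → a₀=10, period (1,1,6,1,1,20); ℓ=6 even so k=5
a_0=10:  p_0=10·1+0=10,  q_0=10·0+1=1
…
a_2=1:  p_2=1·11+10=21,  q_2=1·1+1=2
…
a_4=1:  p_4=1·137+21=158,  q_4=1·13+2=15
a_5=1:  p_5=1·158+137=295,  q_5=1·15+13=28
(x₁, y₁) = (295, 28);  295² − 111·28² = 1 ✓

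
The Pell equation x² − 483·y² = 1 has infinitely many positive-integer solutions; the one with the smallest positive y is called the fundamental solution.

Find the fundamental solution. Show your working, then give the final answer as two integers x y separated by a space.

√483 → a₀=21, period (1,42); ℓ=2 even so k=1
a_0=21:  p_0=21·1+0=21,  q_0=21·0+1=1
a_1=1:  p_1=1·21+1=22,  q_1=1·1+0=1
(x₁, y₁) = (22, 1);  22² − 483·1² = 1 ✓

22 1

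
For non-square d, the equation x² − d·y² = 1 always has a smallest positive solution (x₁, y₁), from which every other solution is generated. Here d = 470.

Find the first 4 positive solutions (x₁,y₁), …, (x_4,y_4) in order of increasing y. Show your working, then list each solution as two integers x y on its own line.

1691 78
5718961 263796
19341524411 892157994
65413029839041 3017278071912

d=470: √d = [21; 1,2,8,2,1,42] (ℓ=6, even), read p_5/q_5
a_0=21:  p_0=21·1+0=21,  q_0=21·0+1=1
a_1=1:  p_1=1·21+1=22,  q_1=1·1+0=1
a_2=2:  p_2=2·22+21=65,  q_2=2·1+1=3
a_3=8:  p_3=8·65+22=542,  q_3=8·3+1=25
a_4=2:  p_4=2·542+65=1149,  q_4=2·25+3=53
a_5=1:  p_5=1·1149+542=1691,  q_5=1·53+25=78
(x₁, y₁) = (1691, 78);  1691² − 470·78² = 1 ✓
(1691+78√470)^2 = 5718961 + 263796√470
(1691+78√470)^3 = 19341524411 + 892157994√470
(1691+78√470)^4 = 65413029839041 + 3017278071912√470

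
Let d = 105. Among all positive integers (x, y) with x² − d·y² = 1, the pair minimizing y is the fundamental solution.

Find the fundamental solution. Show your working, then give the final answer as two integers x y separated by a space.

√105 → a₀=10, period (4,20); ℓ=2 even so k=1
step 0: (10, 1)  from 10·(1,0) + (0,1)
step 1: (41, 4)  from 4·(10,1) + (1,0)
(x₁, y₁) = (41, 4);  41² − 105·4² = 1 ✓

41 4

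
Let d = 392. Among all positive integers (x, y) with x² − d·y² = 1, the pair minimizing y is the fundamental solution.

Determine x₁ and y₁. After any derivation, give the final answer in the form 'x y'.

99 5

d=392: √d = [19; 1,3,1,38] (ℓ=4, even), read p_3/q_3
i=0: a=19 ⇒ p=19, q=1
…
i=2: a=3 ⇒ p=79, q=4
i=3: a=1 ⇒ p=99, q=5
fundamental: x₁=99, y₁=5  (since 9801 − 392·25 = 1)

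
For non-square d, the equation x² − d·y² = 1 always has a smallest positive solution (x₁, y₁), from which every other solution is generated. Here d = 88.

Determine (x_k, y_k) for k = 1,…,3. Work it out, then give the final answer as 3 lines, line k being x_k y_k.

√88 → a₀=9, period (2,1,1,1,2,18); ℓ=6 even so k=5
a_0=9:  p_0=9·1+0=9,  q_0=9·0+1=1
a_1=2:  p_1=2·9+1=19,  q_1=2·1+0=2
…
a_3=1:  p_3=1·28+19=47,  q_3=1·3+2=5
a_4=1:  p_4=1·47+28=75,  q_4=1·5+3=8
a_5=2:  p_5=2·75+47=197,  q_5=2·8+5=21
(x₁, y₁) = (197, 21);  197² − 88·21² = 1 ✓
(197+21√88)^2 = 77617 + 8274√88
(197+21√88)^3 = 30580901 + 3259935√88

197 21
77617 8274
30580901 3259935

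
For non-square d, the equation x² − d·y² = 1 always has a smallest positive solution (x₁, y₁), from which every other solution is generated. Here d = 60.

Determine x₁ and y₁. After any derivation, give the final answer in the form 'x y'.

31 4

d=60: √d = [7; 1,2,1,14] (ℓ=4, even), read p_3/q_3
step 0: (7, 1)  from 7·(1,0) + (0,1)
step 1: (8, 1)  from 1·(7,1) + (1,0)
step 2: (23, 3)  from 2·(8,1) + (7,1)
step 3: (31, 4)  from 1·(23,3) + (8,1)
fundamental: x₁=31, y₁=4  (since 961 − 60·16 = 1)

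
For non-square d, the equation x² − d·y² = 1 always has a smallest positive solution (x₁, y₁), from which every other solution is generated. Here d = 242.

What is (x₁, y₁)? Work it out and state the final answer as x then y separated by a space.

√242 → a₀=15, period (1,1,3,1,14,1,3,1,1,30); ℓ=10 even so k=9
i=0: a=15 ⇒ p=15, q=1
…
i=2: a=1 ⇒ p=31, q=2
…
i=4: a=1 ⇒ p=140, q=9
i=5: a=14 ⇒ p=2069, q=133
…
i=7: a=3 ⇒ p=8696, q=559
i=8: a=1 ⇒ p=10905, q=701
i=9: a=1 ⇒ p=19601, q=1260
fundamental: x₁=19601, y₁=1260  (since 384199201 − 242·1587600 = 1)

19601 1260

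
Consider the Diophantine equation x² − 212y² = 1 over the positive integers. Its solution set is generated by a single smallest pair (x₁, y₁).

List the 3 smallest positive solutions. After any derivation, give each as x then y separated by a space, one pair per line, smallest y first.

66249 4550
8777860001 602865900
1163048894346249 79878526013650

d=212: √d = [14; 1,1,3,1,1,…,1,1,28] (ℓ=14, even), read p_13/q_13
a_0=14:  p_0=14·1+0=14,  q_0=14·0+1=1
a_1=1:  p_1=1·14+1=15,  q_1=1·1+0=1
a_2=1:  p_2=1·15+14=29,  q_2=1·1+1=2
…
a_4=1:  p_4=1·102+29=131,  q_4=1·7+2=9
a_5=1:  p_5=1·131+102=233,  q_5=1·9+7=16
…
a_7=6:  p_7=6·364+233=2417,  q_7=6·25+16=166
a_8=1:  p_8=1·2417+364=2781,  q_8=1·166+25=191
a_9=1:  p_9=1·2781+2417=5198,  q_9=1·191+166=357
a_10=1:  p_10=1·5198+2781=7979,  q_10=1·357+191=548
…
a_12=1:  p_12=1·29135+7979=37114,  q_12=1·2001+548=2549
a_13=1:  p_13=1·37114+29135=66249,  q_13=1·2549+2001=4550
(x₁, y₁) = (66249, 4550);  66249² − 212·4550² = 1 ✓
n=2: (66249,4550)∘(66249,4550) = (66249·66249+212·4550·4550, 66249·4550+4550·66249) = (8777860001,602865900)
n=3: (8777860001,602865900)∘(66249,4550) = (66249·8777860001+212·4550·602865900, 66249·602865900+4550·8777860001) = (1163048894346249,79878526013650)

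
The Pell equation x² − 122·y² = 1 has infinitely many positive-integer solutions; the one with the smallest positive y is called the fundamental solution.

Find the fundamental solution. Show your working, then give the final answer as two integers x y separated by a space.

243 22

√122 → a₀=11, period (22); ℓ=1 odd so k=1
k=0  a_k=11  p_k/q_k = 11/1
k=1  a_k=22  p_k/q_k = 243/22
(x₁, y₁) = (243, 22);  243² − 122·22² = 1 ✓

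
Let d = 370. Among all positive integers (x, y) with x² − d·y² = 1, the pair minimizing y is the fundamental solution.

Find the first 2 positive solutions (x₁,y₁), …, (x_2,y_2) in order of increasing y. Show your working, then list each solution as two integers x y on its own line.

d=370: √d = [19; 4,4,38] (ℓ=3, odd), read p_5/q_5
step 0: (19, 1)  from 19·(1,0) + (0,1)
step 1: (77, 4)  from 4·(19,1) + (1,0)
step 2: (327, 17)  from 4·(77,4) + (19,1)
step 3: (12503, 650)  from 38·(327,17) + (77,4)
step 4: (50339, 2617)  from 4·(12503,650) + (327,17)
step 5: (213859, 11118)  from 4·(50339,2617) + (12503,650)
fundamental: x₁=213859, y₁=11118  (since 45735671881 − 370·123609924 = 1)
(x_2, y_2) = (213859·213859 + 370·11118·11118, 213859·11118 + 11118·213859) = (91471343761, 4755368724)

213859 11118
91471343761 4755368724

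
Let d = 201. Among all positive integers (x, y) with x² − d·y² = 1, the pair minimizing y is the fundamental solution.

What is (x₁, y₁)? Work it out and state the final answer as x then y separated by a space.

√201 = [14; 5,1,1,1,2,…,1,5,28, …], period ℓ=14 (even) → k=13
i=0: a=14 ⇒ p=14, q=1
…
i=2: a=1 ⇒ p=85, q=6
…
i=4: a=1 ⇒ p=241, q=17
i=5: a=2 ⇒ p=638, q=45
i=6: a=1 ⇒ p=879, q=62
i=7: a=8 ⇒ p=7670, q=541
i=8: a=1 ⇒ p=8549, q=603
…
i=10: a=1 ⇒ p=33317, q=2350
…
i=12: a=1 ⇒ p=91402, q=6447
i=13: a=5 ⇒ p=515095, q=36332
(x₁, y₁) = (515095, 36332);  515095² − 201·36332² = 1 ✓

515095 36332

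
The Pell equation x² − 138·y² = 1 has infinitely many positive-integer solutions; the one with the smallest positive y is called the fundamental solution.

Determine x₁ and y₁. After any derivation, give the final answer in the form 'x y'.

47 4

√138 → a₀=11, period (1,2,1,22); ℓ=4 even so k=3
k=0  a_k=11  p_k/q_k = 11/1
…
k=2  a_k=2  p_k/q_k = 35/3
k=3  a_k=1  p_k/q_k = 47/4
fundamental: x₁=47, y₁=4  (since 2209 − 138·16 = 1)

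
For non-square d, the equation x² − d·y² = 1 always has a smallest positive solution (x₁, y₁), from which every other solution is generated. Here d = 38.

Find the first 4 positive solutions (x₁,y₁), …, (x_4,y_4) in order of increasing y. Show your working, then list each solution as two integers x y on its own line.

[6; 6,12] for √38; ℓ=2 ⇒ convergent index 1
i=0: a=6 ⇒ p=6, q=1
i=1: a=6 ⇒ p=37, q=6
fundamental: x₁=37, y₁=6  (since 1369 − 38·36 = 1)
(37+6√38)^2 = 2737 + 444√38
(37+6√38)^3 = 202501 + 32850√38
(37+6√38)^4 = 14982337 + 2430456√38

37 6
2737 444
202501 32850
14982337 2430456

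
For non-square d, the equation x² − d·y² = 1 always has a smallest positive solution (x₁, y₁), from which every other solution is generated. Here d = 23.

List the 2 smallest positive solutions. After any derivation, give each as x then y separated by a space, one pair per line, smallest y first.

√23 → a₀=4, period (1,3,1,8); ℓ=4 even so k=3
i=0: a=4 ⇒ p=4, q=1
i=1: a=1 ⇒ p=5, q=1
i=2: a=3 ⇒ p=19, q=4
i=3: a=1 ⇒ p=24, q=5
fundamental: x₁=24, y₁=5  (since 576 − 23·25 = 1)
(24+5√23)^2 = 1151 + 240√23

24 5
1151 240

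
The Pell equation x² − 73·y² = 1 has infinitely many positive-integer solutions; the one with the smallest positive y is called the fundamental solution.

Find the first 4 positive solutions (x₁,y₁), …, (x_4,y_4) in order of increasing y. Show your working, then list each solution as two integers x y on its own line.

2281249 267000
10408194000001 1218186966000
47487364308614281249 5557975596000801000
216661004683313632776000001 25358252540801244373932000

√73 → a₀=8, period (1,1,5,5,1,1,16); ℓ=7 odd so k=13
k=0  a_k=8  p_k/q_k = 8/1
k=1  a_k=1  p_k/q_k = 9/1
k=2  a_k=1  p_k/q_k = 17/2
k=3  a_k=5  p_k/q_k = 94/11
k=4  a_k=5  p_k/q_k = 487/57
k=5  a_k=1  p_k/q_k = 581/68
k=6  a_k=1  p_k/q_k = 1068/125
k=7  a_k=16  p_k/q_k = 17669/2068
k=8  a_k=1  p_k/q_k = 18737/2193
…
k=10  a_k=5  p_k/q_k = 200767/23498
k=11  a_k=5  p_k/q_k = 1040241/121751
k=12  a_k=1  p_k/q_k = 1241008/145249
k=13  a_k=1  p_k/q_k = 2281249/267000
→ (2281249, 267000).  Check: 2281249²=5204097000001, 73·267000²=5204097000000, difference 1.
(2281249+267000√73)^2 = 10408194000001 + 1218186966000√73
(2281249+267000√73)^3 = 47487364308614281249 + 5557975596000801000√73
(2281249+267000√73)^4 = 216661004683313632776000001 + 25358252540801244373932000√73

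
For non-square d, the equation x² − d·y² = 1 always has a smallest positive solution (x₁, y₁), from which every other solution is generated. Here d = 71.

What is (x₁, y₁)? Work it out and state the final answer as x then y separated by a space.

3480 413

√71 → a₀=8, period (2,2,1,7,1,2,2,16); ℓ=8 even so k=7
step 0: (8, 1)  from 8·(1,0) + (0,1)
step 1: (17, 2)  from 2·(8,1) + (1,0)
step 2: (42, 5)  from 2·(17,2) + (8,1)
step 3: (59, 7)  from 1·(42,5) + (17,2)
step 4: (455, 54)  from 7·(59,7) + (42,5)
step 5: (514, 61)  from 1·(455,54) + (59,7)
step 6: (1483, 176)  from 2·(514,61) + (455,54)
step 7: (3480, 413)  from 2·(1483,176) + (514,61)
(x₁, y₁) = (3480, 413);  3480² − 71·413² = 1 ✓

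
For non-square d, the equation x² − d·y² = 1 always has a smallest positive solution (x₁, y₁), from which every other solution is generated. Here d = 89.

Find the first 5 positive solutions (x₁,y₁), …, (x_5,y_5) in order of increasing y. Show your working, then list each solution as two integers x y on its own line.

500001 53000
500002000001 53000106000
500003000004500001 53000212000159000
500004000010000008000001 53000318000530000212000
500005000017500025000012500001 53000424001113001060000265000

[9; 2,3,3,2,18] for √89; ℓ=5 ⇒ convergent index 9
k=0  a_k=9  p_k/q_k = 9/1
…
k=2  a_k=3  p_k/q_k = 66/7
k=3  a_k=3  p_k/q_k = 217/23
k=4  a_k=2  p_k/q_k = 500/53
k=5  a_k=18  p_k/q_k = 9217/977
k=6  a_k=2  p_k/q_k = 18934/2007
k=7  a_k=3  p_k/q_k = 66019/6998
k=8  a_k=3  p_k/q_k = 216991/23001
k=9  a_k=2  p_k/q_k = 500001/53000
→ (500001, 53000).  Check: 500001²=250001000001, 89·53000²=250001000000, difference 1.
(x_2, y_2) = (500001·500001 + 89·53000·53000, 500001·53000 + 53000·500001) = (500002000001, 53000106000)
(x_3, y_3) = (500001·500002000001 + 89·53000·53000106000, 500001·53000106000 + 53000·500002000001) = (500003000004500001, 53000212000159000)
(x_4, y_4) = (500001·500003000004500001 + 89·53000·53000212000159000, 500001·53000212000159000 + 53000·500003000004500001) = (500004000010000008000001, 53000318000530000212000)
(x_5, y_5) = (500001·500004000010000008000001 + 89·53000·53000318000530000212000, 500001·53000318000530000212000 + 53000·500004000010000008000001) = (500005000017500025000012500001, 53000424001113001060000265000)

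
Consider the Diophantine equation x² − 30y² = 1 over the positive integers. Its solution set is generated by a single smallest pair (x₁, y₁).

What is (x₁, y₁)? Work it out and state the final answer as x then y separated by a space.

d=30: √d = [5; 2,10] (ℓ=2, even), read p_1/q_1
a_0=5:  p_0=5·1+0=5,  q_0=5·0+1=1
a_1=2:  p_1=2·5+1=11,  q_1=2·1+0=2
(x₁, y₁) = (11, 2);  11² − 30·2² = 1 ✓

11 2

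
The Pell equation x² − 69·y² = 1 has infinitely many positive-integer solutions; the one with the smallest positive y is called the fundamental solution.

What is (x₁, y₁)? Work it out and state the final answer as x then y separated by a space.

7775 936

√69 → a₀=8, period (3,3,1,4,1,3,3,16); ℓ=8 even so k=7
a_0=8:  p_0=8·1+0=8,  q_0=8·0+1=1
a_1=3:  p_1=3·8+1=25,  q_1=3·1+0=3
a_2=3:  p_2=3·25+8=83,  q_2=3·3+1=10
a_3=1:  p_3=1·83+25=108,  q_3=1·10+3=13
a_4=4:  p_4=4·108+83=515,  q_4=4·13+10=62
a_5=1:  p_5=1·515+108=623,  q_5=1·62+13=75
a_6=3:  p_6=3·623+515=2384,  q_6=3·75+62=287
a_7=3:  p_7=3·2384+623=7775,  q_7=3·287+75=936
(x₁, y₁) = (7775, 936);  7775² − 69·936² = 1 ✓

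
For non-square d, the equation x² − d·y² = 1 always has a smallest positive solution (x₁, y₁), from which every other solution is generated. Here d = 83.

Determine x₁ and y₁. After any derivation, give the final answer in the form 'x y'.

82 9

d=83: √d = [9; 9,18] (ℓ=2, even), read p_1/q_1
i=0: a=9 ⇒ p=9, q=1
i=1: a=9 ⇒ p=82, q=9
→ (82, 9).  Check: 82²=6724, 83·9²=6723, difference 1.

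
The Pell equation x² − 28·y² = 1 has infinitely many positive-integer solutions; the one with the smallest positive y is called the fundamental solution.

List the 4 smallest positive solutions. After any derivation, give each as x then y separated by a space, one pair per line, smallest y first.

127 24
32257 6096
8193151 1548360
2081028097 393277344

√28 → a₀=5, period (3,2,3,10); ℓ=4 even so k=3
a_0=5:  p_0=5·1+0=5,  q_0=5·0+1=1
a_1=3:  p_1=3·5+1=16,  q_1=3·1+0=3
a_2=2:  p_2=2·16+5=37,  q_2=2·3+1=7
a_3=3:  p_3=3·37+16=127,  q_3=3·7+3=24
→ (127, 24).  Check: 127²=16129, 28·24²=16128, difference 1.
k=2:  x_2 = 127·127+28·24·24 = 32257,  y_2 = 127·24+24·127 = 6096
k=3:  x_3 = 127·32257+28·24·6096 = 8193151,  y_3 = 127·6096+24·32257 = 1548360
k=4:  x_4 = 127·8193151+28·24·1548360 = 2081028097,  y_4 = 127·1548360+24·8193151 = 393277344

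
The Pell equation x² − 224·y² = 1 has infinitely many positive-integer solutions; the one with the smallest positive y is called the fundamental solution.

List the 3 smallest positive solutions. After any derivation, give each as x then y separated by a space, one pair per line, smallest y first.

15 1
449 30
13455 899

√224 → a₀=14, period (1,28); ℓ=2 even so k=1
step 0: (14, 1)  from 14·(1,0) + (0,1)
step 1: (15, 1)  from 1·(14,1) + (1,0)
→ (15, 1).  Check: 15²=225, 224·1²=224, difference 1.
(x_2, y_2) = (15·15 + 224·1·1, 15·1 + 1·15) = (449, 30)
(x_3, y_3) = (15·449 + 224·1·30, 15·30 + 1·449) = (13455, 899)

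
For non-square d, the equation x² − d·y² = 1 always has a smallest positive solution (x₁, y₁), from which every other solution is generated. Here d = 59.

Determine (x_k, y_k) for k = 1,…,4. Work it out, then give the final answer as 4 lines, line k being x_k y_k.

530 69
561799 73140
595506410 77528331
631236232801 82179957720

√59 → a₀=7, period (1,2,7,2,1,14); ℓ=6 even so k=5
step 0: (7, 1)  from 7·(1,0) + (0,1)
step 1: (8, 1)  from 1·(7,1) + (1,0)
…
step 4: (361, 47)  from 2·(169,22) + (23,3)
step 5: (530, 69)  from 1·(361,47) + (169,22)
→ (530, 69).  Check: 530²=280900, 59·69²=280899, difference 1.
(530+69√59)^2 = 561799 + 73140√59
(530+69√59)^3 = 595506410 + 77528331√59
(530+69√59)^4 = 631236232801 + 82179957720√59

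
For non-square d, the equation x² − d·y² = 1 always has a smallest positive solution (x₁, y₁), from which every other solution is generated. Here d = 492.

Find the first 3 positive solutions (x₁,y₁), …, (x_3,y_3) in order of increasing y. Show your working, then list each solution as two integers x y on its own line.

√492 = [22; 5,1,1,10,1,1,5,44, …], period ℓ=8 (even) → k=7
step 0: (22, 1)  from 22·(1,0) + (0,1)
step 1: (111, 5)  from 5·(22,1) + (1,0)
…
step 6: (5390, 243)  from 1·(2817,127) + (2573,116)
step 7: (29767, 1342)  from 5·(5390,243) + (2817,127)
→ (29767, 1342).  Check: 29767²=886074289, 492·1342²=886074288, difference 1.
n=2: (29767,1342)∘(29767,1342) = (29767·29767+492·1342·1342, 29767·1342+1342·29767) = (1772148577,79894628)
n=3: (1772148577,79894628)∘(29767,1342) = (29767·1772148577+492·1342·79894628, 29767·79894628+1342·1772148577) = (105503093353351,4756446782010)

29767 1342
1772148577 79894628
105503093353351 4756446782010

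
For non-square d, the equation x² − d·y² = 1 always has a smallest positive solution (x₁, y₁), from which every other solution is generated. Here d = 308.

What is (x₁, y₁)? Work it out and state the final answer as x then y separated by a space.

√308 → a₀=17, period (1,1,4,1,1,34); ℓ=6 even so k=5
step 0: (17, 1)  from 17·(1,0) + (0,1)
…
step 3: (158, 9)  from 4·(35,2) + (18,1)
step 4: (193, 11)  from 1·(158,9) + (35,2)
step 5: (351, 20)  from 1·(193,11) + (158,9)
fundamental: x₁=351, y₁=20  (since 123201 − 308·400 = 1)

351 20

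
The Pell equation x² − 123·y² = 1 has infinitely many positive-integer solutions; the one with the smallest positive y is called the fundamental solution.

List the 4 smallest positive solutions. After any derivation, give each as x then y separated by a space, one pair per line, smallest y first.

122 11
29767 2684
7263026 654885
1772148577 159789256

d=123: √d = [11; 11,22] (ℓ=2, even), read p_1/q_1
i=0: a=11 ⇒ p=11, q=1
i=1: a=11 ⇒ p=122, q=11
→ (122, 11).  Check: 122²=14884, 123·11²=14883, difference 1.
(122+11√123)^2 = 29767 + 2684√123
(122+11√123)^3 = 7263026 + 654885√123
(122+11√123)^4 = 1772148577 + 159789256√123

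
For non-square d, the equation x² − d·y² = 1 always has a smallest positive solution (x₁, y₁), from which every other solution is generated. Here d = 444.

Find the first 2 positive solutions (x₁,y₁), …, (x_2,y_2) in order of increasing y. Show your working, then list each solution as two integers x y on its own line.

√444 → a₀=21, period (14,42); ℓ=2 even so k=1
i=0: a=21 ⇒ p=21, q=1
i=1: a=14 ⇒ p=295, q=14
fundamental: x₁=295, y₁=14  (since 87025 − 444·196 = 1)
(295+14√444)^2 = 174049 + 8260√444

295 14
174049 8260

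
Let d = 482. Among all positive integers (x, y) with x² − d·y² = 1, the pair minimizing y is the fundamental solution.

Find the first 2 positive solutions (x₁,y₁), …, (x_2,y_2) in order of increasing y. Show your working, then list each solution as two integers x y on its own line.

√482 → a₀=21, period (1,20,1,42); ℓ=4 even so k=3
step 0: (21, 1)  from 21·(1,0) + (0,1)
…
step 2: (461, 21)  from 20·(22,1) + (21,1)
step 3: (483, 22)  from 1·(461,21) + (22,1)
(x₁, y₁) = (483, 22);  483² − 482·22² = 1 ✓
n=2: (483,22)∘(483,22) = (483·483+482·22·22, 483·22+22·483) = (466577,21252)

483 22
466577 21252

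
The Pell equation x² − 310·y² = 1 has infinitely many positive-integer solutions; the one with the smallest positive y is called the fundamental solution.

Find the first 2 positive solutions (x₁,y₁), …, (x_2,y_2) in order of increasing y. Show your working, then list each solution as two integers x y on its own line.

848719 48204
1440647881921 81823301352

[17; 1,1,1,1,5,…,1,1,34] for √310; ℓ=16 ⇒ convergent index 15
a_0=17:  p_0=17·1+0=17,  q_0=17·0+1=1
…
a_2=1:  p_2=1·18+17=35,  q_2=1·1+1=2
a_3=1:  p_3=1·35+18=53,  q_3=1·2+1=3
…
a_9=1:  p_9=1·5687+2060=7747,  q_9=1·323+117=440
a_10=3:  p_10=3·7747+5687=28928,  q_10=3·440+323=1643
…
a_12=1:  p_12=1·152387+28928=181315,  q_12=1·8655+1643=10298
…
a_14=1:  p_14=1·333702+181315=515017,  q_14=1·18953+10298=29251
a_15=1:  p_15=1·515017+333702=848719,  q_15=1·29251+18953=48204
→ (848719, 48204).  Check: 848719²=720323940961, 310·48204²=720323940960, difference 1.
(x_2, y_2) = (848719·848719 + 310·48204·48204, 848719·48204 + 48204·848719) = (1440647881921, 81823301352)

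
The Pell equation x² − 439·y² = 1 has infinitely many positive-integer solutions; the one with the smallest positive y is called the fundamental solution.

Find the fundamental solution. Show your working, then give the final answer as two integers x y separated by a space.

440 21

√439 → a₀=20, period (1,19,1,40); ℓ=4 even so k=3
step 0: (20, 1)  from 20·(1,0) + (0,1)
step 1: (21, 1)  from 1·(20,1) + (1,0)
step 2: (419, 20)  from 19·(21,1) + (20,1)
step 3: (440, 21)  from 1·(419,20) + (21,1)
(x₁, y₁) = (440, 21);  440² − 439·21² = 1 ✓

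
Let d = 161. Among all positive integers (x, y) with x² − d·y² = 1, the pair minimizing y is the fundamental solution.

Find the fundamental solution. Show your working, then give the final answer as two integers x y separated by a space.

d=161: √d = [12; 1,2,4,1,2,1,4,2,1,24] (ℓ=10, even), read p_9/q_9
i=0: a=12 ⇒ p=12, q=1
…
i=3: a=4 ⇒ p=165, q=13
i=4: a=1 ⇒ p=203, q=16
i=5: a=2 ⇒ p=571, q=45
…
i=8: a=2 ⇒ p=8108, q=639
i=9: a=1 ⇒ p=11775, q=928
(x₁, y₁) = (11775, 928);  11775² − 161·928² = 1 ✓

11775 928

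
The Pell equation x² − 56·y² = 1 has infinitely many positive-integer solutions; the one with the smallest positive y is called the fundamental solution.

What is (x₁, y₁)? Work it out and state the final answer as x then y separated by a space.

15 2

√56 → a₀=7, period (2,14); ℓ=2 even so k=1
a_0=7:  p_0=7·1+0=7,  q_0=7·0+1=1
a_1=2:  p_1=2·7+1=15,  q_1=2·1+0=2
(x₁, y₁) = (15, 2);  15² − 56·2² = 1 ✓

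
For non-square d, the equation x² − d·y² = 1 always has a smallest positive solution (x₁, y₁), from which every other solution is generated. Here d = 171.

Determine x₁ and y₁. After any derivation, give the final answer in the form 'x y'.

170 13

√171 → a₀=13, period (13,26); ℓ=2 even so k=1
k=0  a_k=13  p_k/q_k = 13/1
k=1  a_k=13  p_k/q_k = 170/13
→ (170, 13).  Check: 170²=28900, 171·13²=28899, difference 1.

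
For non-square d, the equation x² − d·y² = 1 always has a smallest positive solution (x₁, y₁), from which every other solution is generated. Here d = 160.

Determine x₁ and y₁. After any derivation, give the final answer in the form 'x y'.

[12; 1,1,1,5,1,1,1,24] for √160; ℓ=8 ⇒ convergent index 7
step 0: (12, 1)  from 12·(1,0) + (0,1)
step 1: (13, 1)  from 1·(12,1) + (1,0)
step 2: (25, 2)  from 1·(13,1) + (12,1)
step 3: (38, 3)  from 1·(25,2) + (13,1)
step 4: (215, 17)  from 5·(38,3) + (25,2)
step 5: (253, 20)  from 1·(215,17) + (38,3)
step 6: (468, 37)  from 1·(253,20) + (215,17)
step 7: (721, 57)  from 1·(468,37) + (253,20)
(x₁, y₁) = (721, 57);  721² − 160·57² = 1 ✓

721 57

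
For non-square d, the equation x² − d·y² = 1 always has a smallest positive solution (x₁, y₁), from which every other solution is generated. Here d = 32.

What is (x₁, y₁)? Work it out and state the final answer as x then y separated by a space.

[5; 1,1,1,10] for √32; ℓ=4 ⇒ convergent index 3
a_0=5:  p_0=5·1+0=5,  q_0=5·0+1=1
a_1=1:  p_1=1·5+1=6,  q_1=1·1+0=1
a_2=1:  p_2=1·6+5=11,  q_2=1·1+1=2
a_3=1:  p_3=1·11+6=17,  q_3=1·2+1=3
(x₁, y₁) = (17, 3);  17² − 32·3² = 1 ✓

17 3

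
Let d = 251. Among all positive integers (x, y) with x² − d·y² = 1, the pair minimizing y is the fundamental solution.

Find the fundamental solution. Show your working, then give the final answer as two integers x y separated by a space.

d=251: √d = [15; 1,5,2,1,2,…,5,1,30] (ℓ=14, even), read p_13/q_13
i=0: a=15 ⇒ p=15, q=1
i=1: a=1 ⇒ p=16, q=1
i=2: a=5 ⇒ p=95, q=6
i=3: a=2 ⇒ p=206, q=13
…
i=5: a=2 ⇒ p=808, q=51
i=6: a=2 ⇒ p=1917, q=121
i=7: a=15 ⇒ p=29563, q=1866
i=8: a=2 ⇒ p=61043, q=3853
i=9: a=2 ⇒ p=151649, q=9572
i=10: a=1 ⇒ p=212692, q=13425
i=11: a=2 ⇒ p=577033, q=36422
i=12: a=5 ⇒ p=3097857, q=195535
i=13: a=1 ⇒ p=3674890, q=231957
→ (3674890, 231957).  Check: 3674890²=13504816512100, 251·231957²=13504816512099, difference 1.

3674890 231957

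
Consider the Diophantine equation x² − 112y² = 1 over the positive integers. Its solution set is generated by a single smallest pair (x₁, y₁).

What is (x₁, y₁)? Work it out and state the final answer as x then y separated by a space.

127 12

√112 → a₀=10, period (1,1,2,1,1,20); ℓ=6 even so k=5
i=0: a=10 ⇒ p=10, q=1
…
i=3: a=2 ⇒ p=53, q=5
i=4: a=1 ⇒ p=74, q=7
i=5: a=1 ⇒ p=127, q=12
(x₁, y₁) = (127, 12);  127² − 112·12² = 1 ✓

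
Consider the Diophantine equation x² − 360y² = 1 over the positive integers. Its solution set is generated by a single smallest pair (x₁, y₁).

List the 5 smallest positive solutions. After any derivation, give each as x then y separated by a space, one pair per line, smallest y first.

19 1
721 38
27379 1443
1039681 54796
39480499 2080805

[18; 1,36] for √360; ℓ=2 ⇒ convergent index 1
k=0  a_k=18  p_k/q_k = 18/1
k=1  a_k=1  p_k/q_k = 19/1
fundamental: x₁=19, y₁=1  (since 361 − 360·1 = 1)
n=2: (19,1)∘(19,1) = (19·19+360·1·1, 19·1+1·19) = (721,38)
n=3: (721,38)∘(19,1) = (19·721+360·1·38, 19·38+1·721) = (27379,1443)
n=4: (27379,1443)∘(19,1) = (19·27379+360·1·1443, 19·1443+1·27379) = (1039681,54796)
n=5: (1039681,54796)∘(19,1) = (19·1039681+360·1·54796, 19·54796+1·1039681) = (39480499,2080805)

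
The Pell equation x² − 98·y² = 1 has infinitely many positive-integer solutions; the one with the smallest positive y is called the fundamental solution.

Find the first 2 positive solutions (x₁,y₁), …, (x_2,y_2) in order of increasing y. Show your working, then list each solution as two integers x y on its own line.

d=98: √d = [9; 1,8,1,18] (ℓ=4, even), read p_3/q_3
i=0: a=9 ⇒ p=9, q=1
i=1: a=1 ⇒ p=10, q=1
i=2: a=8 ⇒ p=89, q=9
i=3: a=1 ⇒ p=99, q=10
→ (99, 10).  Check: 99²=9801, 98·10²=9800, difference 1.
n=2: (99,10)∘(99,10) = (99·99+98·10·10, 99·10+10·99) = (19601,1980)

99 10
19601 1980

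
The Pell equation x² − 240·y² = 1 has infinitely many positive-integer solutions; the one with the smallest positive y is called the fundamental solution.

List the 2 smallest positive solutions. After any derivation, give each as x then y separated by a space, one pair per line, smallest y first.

d=240: √d = [15; 2,30] (ℓ=2, even), read p_1/q_1
step 0: (15, 1)  from 15·(1,0) + (0,1)
step 1: (31, 2)  from 2·(15,1) + (1,0)
fundamental: x₁=31, y₁=2  (since 961 − 240·4 = 1)
(31+2√240)^2 = 1921 + 124√240

31 2
1921 124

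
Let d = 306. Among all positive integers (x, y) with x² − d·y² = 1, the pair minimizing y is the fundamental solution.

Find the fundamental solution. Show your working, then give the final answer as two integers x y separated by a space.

√306 = [17; 2,34, …], period ℓ=2 (even) → k=1
k=0  a_k=17  p_k/q_k = 17/1
k=1  a_k=2  p_k/q_k = 35/2
→ (35, 2).  Check: 35²=1225, 306·2²=1224, difference 1.

35 2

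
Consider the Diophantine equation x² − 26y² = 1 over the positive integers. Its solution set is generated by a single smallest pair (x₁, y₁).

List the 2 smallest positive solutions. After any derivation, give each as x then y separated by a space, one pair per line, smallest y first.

d=26: √d = [5; 10] (ℓ=1, odd), read p_1/q_1
k=0  a_k=5  p_k/q_k = 5/1
k=1  a_k=10  p_k/q_k = 51/10
fundamental: x₁=51, y₁=10  (since 2601 − 26·100 = 1)
(x_2, y_2) = (51·51 + 26·10·10, 51·10 + 10·51) = (5201, 1020)

51 10
5201 1020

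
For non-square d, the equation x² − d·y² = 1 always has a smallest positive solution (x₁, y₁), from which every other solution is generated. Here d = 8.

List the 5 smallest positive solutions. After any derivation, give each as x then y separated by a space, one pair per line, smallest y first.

3 1
17 6
99 35
577 204
3363 1189

d=8: √d = [2; 1,4] (ℓ=2, even), read p_1/q_1
a_0=2:  p_0=2·1+0=2,  q_0=2·0+1=1
a_1=1:  p_1=1·2+1=3,  q_1=1·1+0=1
(x₁, y₁) = (3, 1);  3² − 8·1² = 1 ✓
(3+1√8)^2 = 17 + 6√8
(3+1√8)^3 = 99 + 35√8
(3+1√8)^4 = 577 + 204√8
(3+1√8)^5 = 3363 + 1189√8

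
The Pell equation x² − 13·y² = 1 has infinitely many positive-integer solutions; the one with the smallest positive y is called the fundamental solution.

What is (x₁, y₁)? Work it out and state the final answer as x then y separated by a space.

[3; 1,1,1,1,6] for √13; ℓ=5 ⇒ convergent index 9
step 0: (3, 1)  from 3·(1,0) + (0,1)
…
step 2: (7, 2)  from 1·(4,1) + (3,1)
step 3: (11, 3)  from 1·(7,2) + (4,1)
…
step 5: (119, 33)  from 6·(18,5) + (11,3)
…
step 8: (393, 109)  from 1·(256,71) + (137,38)
step 9: (649, 180)  from 1·(393,109) + (256,71)
→ (649, 180).  Check: 649²=421201, 13·180²=421200, difference 1.

649 180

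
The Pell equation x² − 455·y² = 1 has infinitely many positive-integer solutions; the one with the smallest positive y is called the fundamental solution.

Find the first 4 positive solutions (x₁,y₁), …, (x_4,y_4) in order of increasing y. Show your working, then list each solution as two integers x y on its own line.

√455 = [21; 3,42, …], period ℓ=2 (even) → k=1
step 0: (21, 1)  from 21·(1,0) + (0,1)
step 1: (64, 3)  from 3·(21,1) + (1,0)
fundamental: x₁=64, y₁=3  (since 4096 − 455·9 = 1)
(64+3√455)^2 = 8191 + 384√455
(64+3√455)^3 = 1048384 + 49149√455
(64+3√455)^4 = 134184961 + 6290688√455

64 3
8191 384
1048384 49149
134184961 6290688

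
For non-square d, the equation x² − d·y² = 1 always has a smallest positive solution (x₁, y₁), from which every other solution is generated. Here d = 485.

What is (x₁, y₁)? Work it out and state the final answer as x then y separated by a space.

969 44

d=485: √d = [22; 44] (ℓ=1, odd), read p_1/q_1
step 0: (22, 1)  from 22·(1,0) + (0,1)
step 1: (969, 44)  from 44·(22,1) + (1,0)
fundamental: x₁=969, y₁=44  (since 938961 − 485·1936 = 1)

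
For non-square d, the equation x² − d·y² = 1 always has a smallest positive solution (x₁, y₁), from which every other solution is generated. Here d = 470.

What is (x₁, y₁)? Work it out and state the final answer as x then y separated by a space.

√470 = [21; 1,2,8,2,1,42, …], period ℓ=6 (even) → k=5
step 0: (21, 1)  from 21·(1,0) + (0,1)
…
step 4: (1149, 53)  from 2·(542,25) + (65,3)
step 5: (1691, 78)  from 1·(1149,53) + (542,25)
(x₁, y₁) = (1691, 78);  1691² − 470·78² = 1 ✓

1691 78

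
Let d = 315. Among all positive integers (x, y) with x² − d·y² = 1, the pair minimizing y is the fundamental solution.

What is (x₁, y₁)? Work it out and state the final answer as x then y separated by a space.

71 4

[17; 1,2,1,34] for √315; ℓ=4 ⇒ convergent index 3
a_0=17:  p_0=17·1+0=17,  q_0=17·0+1=1
…
a_2=2:  p_2=2·18+17=53,  q_2=2·1+1=3
a_3=1:  p_3=1·53+18=71,  q_3=1·3+1=4
→ (71, 4).  Check: 71²=5041, 315·4²=5040, difference 1.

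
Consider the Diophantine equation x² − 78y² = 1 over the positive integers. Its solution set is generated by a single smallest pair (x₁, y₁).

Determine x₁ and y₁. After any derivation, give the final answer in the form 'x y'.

53 6

√78 = [8; 1,4,1,16, …], period ℓ=4 (even) → k=3
step 0: (8, 1)  from 8·(1,0) + (0,1)
…
step 2: (44, 5)  from 4·(9,1) + (8,1)
step 3: (53, 6)  from 1·(44,5) + (9,1)
fundamental: x₁=53, y₁=6  (since 2809 − 78·36 = 1)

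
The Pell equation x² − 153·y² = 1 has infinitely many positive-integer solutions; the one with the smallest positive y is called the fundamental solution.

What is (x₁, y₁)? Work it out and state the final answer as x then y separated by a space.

√153 → a₀=12, period (2,1,2,2,2,1,2,24); ℓ=8 even so k=7
i=0: a=12 ⇒ p=12, q=1
i=1: a=2 ⇒ p=25, q=2
…
i=3: a=2 ⇒ p=99, q=8
i=4: a=2 ⇒ p=235, q=19
i=5: a=2 ⇒ p=569, q=46
i=6: a=1 ⇒ p=804, q=65
i=7: a=2 ⇒ p=2177, q=176
→ (2177, 176).  Check: 2177²=4739329, 153·176²=4739328, difference 1.

2177 176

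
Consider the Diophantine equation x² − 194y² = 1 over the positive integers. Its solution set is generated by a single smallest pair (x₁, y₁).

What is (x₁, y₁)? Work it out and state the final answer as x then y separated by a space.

195 14

√194 = [13; 1,12,1,26, …], period ℓ=4 (even) → k=3
k=0  a_k=13  p_k/q_k = 13/1
…
k=2  a_k=12  p_k/q_k = 181/13
k=3  a_k=1  p_k/q_k = 195/14
→ (195, 14).  Check: 195²=38025, 194·14²=38024, difference 1.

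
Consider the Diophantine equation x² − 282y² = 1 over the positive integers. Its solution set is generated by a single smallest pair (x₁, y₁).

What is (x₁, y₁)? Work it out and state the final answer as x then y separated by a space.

[16; 1,3,1,4,1,3,1,32] for √282; ℓ=8 ⇒ convergent index 7
a_0=16:  p_0=16·1+0=16,  q_0=16·0+1=1
…
a_2=3:  p_2=3·17+16=67,  q_2=3·1+1=4
…
a_5=1:  p_5=1·403+84=487,  q_5=1·24+5=29
a_6=3:  p_6=3·487+403=1864,  q_6=3·29+24=111
a_7=1:  p_7=1·1864+487=2351,  q_7=1·111+29=140
fundamental: x₁=2351, y₁=140  (since 5527201 − 282·19600 = 1)

2351 140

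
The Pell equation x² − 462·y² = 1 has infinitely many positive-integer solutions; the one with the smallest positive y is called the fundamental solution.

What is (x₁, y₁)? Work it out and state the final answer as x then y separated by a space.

43 2

d=462: √d = [21; 2,42] (ℓ=2, even), read p_1/q_1
a_0=21:  p_0=21·1+0=21,  q_0=21·0+1=1
a_1=2:  p_1=2·21+1=43,  q_1=2·1+0=2
(x₁, y₁) = (43, 2);  43² − 462·2² = 1 ✓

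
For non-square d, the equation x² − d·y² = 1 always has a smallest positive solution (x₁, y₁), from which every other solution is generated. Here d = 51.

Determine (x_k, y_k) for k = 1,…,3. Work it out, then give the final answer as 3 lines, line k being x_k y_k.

50 7
4999 700
499850 69993

√51 = [7; 7,14, …], period ℓ=2 (even) → k=1
k=0  a_k=7  p_k/q_k = 7/1
k=1  a_k=7  p_k/q_k = 50/7
fundamental: x₁=50, y₁=7  (since 2500 − 51·49 = 1)
(x_2, y_2) = (50·50 + 51·7·7, 50·7 + 7·50) = (4999, 700)
(x_3, y_3) = (50·4999 + 51·7·700, 50·700 + 7·4999) = (499850, 69993)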